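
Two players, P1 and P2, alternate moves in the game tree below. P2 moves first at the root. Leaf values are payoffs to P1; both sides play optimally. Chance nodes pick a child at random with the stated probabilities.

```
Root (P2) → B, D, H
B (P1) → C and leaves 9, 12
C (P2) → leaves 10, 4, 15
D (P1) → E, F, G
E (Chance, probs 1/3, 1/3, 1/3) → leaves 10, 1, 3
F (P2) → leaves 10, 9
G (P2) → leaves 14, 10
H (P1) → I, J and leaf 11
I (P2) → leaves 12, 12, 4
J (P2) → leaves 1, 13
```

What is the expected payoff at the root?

10

C (P2): min(10, 4, 15) = 4
B (P1): max(4, 9, 12) = 12
E (Chance): 1/3·10 + 1/3·1 + 1/3·3 = 4.67
F (P2): min(10, 9) = 9
G (P2): min(14, 10) = 10
D (P1): max(4.67, 9, 10) = 10
I (P2): min(12, 12, 4) = 4
J (P2): min(1, 13) = 1
H (P1): max(4, 1, 11) = 11
Root (P2): min(12, 10, 11) = 10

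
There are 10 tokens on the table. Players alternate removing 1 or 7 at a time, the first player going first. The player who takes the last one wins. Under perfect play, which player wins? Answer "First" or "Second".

Second

W/L table (W = player to move can force a win):
i:   0  1  2  3  4  5  6  7  8  9 10
     L  W  L  W  L  W  L  W  L  W  L
Position 10 is L, so the second player wins.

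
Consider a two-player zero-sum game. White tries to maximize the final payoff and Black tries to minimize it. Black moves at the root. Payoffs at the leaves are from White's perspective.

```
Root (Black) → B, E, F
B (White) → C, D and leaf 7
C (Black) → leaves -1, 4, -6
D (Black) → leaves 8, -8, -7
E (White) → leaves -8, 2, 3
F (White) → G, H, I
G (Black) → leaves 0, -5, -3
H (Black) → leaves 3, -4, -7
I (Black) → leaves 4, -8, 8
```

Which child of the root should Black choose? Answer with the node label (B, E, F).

F

C (Black): min(-1, 4, -6) = -6
D (Black): min(8, -8, -7) = -8
B (White): max(-6, -8, 7) = 7
E (White): max(-8, 2, 3) = 3
G (Black): min(0, -5, -3) = -5
H (Black): min(3, -4, -7) = -7
I (Black): min(4, -8, 8) = -8
F (White): max(-5, -7, -8) = -5
Root (Black): min(7, 3, -5) = -5
Black picks the child with the lowest value: F (value -5).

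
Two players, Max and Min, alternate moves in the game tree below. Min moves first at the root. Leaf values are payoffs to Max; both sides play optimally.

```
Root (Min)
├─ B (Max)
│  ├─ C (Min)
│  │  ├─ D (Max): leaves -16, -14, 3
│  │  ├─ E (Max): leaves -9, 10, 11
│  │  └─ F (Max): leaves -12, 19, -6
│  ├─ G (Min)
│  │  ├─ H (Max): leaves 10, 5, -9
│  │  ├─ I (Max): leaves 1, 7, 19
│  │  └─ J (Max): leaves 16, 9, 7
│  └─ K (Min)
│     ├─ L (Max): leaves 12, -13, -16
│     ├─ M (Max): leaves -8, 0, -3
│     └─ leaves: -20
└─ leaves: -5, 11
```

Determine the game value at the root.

-5

D (Max): max(-16, -14, 3) = 3
E (Max): max(-9, 10, 11) = 11
F (Max): max(-12, 19, -6) = 19
C (Min): min(3, 11, 19) = 3
H (Max): max(10, 5, -9) = 10
I (Max): max(1, 7, 19) = 19
J (Max): max(16, 9, 7) = 16
G (Min): min(10, 19, 16) = 10
L (Max): max(12, -13, -16) = 12
M (Max): max(-8, 0, -3) = 0
K (Min): min(12, 0, -20) = -20
B (Max): max(3, 10, -20) = 10
Root (Min): min(10, -5, 11) = -5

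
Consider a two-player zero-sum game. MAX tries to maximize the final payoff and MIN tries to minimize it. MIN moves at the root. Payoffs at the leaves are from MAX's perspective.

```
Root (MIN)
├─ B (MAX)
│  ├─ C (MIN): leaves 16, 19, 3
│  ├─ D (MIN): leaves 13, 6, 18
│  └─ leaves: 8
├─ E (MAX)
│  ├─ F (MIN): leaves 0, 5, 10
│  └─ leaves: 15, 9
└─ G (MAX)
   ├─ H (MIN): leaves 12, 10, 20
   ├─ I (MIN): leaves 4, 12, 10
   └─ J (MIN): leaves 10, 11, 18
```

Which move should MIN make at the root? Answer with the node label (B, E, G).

B

C (MIN): min(16, 19, 3) = 3
D (MIN): min(13, 6, 18) = 6
B (MAX): max(3, 6, 8) = 8
F (MIN): min(0, 5, 10) = 0
E (MAX): max(0, 15, 9) = 15
H (MIN): min(12, 10, 20) = 10
I (MIN): min(4, 12, 10) = 4
J (MIN): min(10, 11, 18) = 10
G (MAX): max(10, 4, 10) = 10
Root (MIN): min(8, 15, 10) = 8
MIN picks the child with the lowest value: B (value 8).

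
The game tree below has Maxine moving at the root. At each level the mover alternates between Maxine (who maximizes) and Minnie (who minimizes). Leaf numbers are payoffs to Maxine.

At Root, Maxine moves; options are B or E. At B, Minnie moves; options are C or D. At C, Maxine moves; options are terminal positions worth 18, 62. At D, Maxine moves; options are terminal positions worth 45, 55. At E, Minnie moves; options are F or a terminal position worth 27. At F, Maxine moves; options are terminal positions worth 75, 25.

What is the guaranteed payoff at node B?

C: max(18, 62) = 62
D: max(45, 55) = 55
B: min(62, 55) = 55

55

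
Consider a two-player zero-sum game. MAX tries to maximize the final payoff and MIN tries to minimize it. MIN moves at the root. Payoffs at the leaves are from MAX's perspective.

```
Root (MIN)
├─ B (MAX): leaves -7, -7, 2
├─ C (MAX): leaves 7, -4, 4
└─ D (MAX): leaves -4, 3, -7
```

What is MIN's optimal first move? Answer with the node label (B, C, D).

B

B (MAX): max(-7, -7, 2) = 2
C (MAX): max(7, -4, 4) = 7
D (MAX): max(-4, 3, -7) = 3
Root (MIN): min(2, 7, 3) = 2
MIN picks the child with the lowest value: B (value 2).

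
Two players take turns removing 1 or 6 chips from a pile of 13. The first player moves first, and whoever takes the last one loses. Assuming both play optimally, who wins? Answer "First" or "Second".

Mark each pile size as W (mover wins) or L (mover loses):
i:   0  1  2  3  4  5  6  7  8  9 10 11 12 13
     W  L  W  L  W  L  W  W  L  W  L  W  L  W
Position 13 is W, so the first player wins.

First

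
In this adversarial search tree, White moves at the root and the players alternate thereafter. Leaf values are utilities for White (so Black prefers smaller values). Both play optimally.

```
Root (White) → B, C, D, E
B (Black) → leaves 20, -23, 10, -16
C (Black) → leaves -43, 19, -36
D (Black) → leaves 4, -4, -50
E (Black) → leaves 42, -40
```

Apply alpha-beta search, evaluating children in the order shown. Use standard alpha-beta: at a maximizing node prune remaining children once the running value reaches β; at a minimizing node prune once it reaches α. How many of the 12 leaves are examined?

B [α=-∞,β=+∞]: v=-23
C [α=-23,β=+∞]: v=-43 after child 1 ≤ α → α-cutoff, skip 2
D [α=-23,β=+∞]: v=-50
E [α=-23,β=+∞]: v=-40
Root [α=-∞,β=+∞]: v=-23
Leaves evaluated: 10 of 12.

10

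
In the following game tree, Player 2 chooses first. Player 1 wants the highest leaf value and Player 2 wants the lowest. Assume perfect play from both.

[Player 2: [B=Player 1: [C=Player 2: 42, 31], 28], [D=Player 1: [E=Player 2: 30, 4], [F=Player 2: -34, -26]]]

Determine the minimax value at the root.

4

C (Player 2): min(42, 31) = 31
B (Player 1): max(31, 28) = 31
E (Player 2): min(30, 4) = 4
F (Player 2): min(-34, -26) = -34
D (Player 1): max(4, -34) = 4
Root (Player 2): min(31, 4) = 4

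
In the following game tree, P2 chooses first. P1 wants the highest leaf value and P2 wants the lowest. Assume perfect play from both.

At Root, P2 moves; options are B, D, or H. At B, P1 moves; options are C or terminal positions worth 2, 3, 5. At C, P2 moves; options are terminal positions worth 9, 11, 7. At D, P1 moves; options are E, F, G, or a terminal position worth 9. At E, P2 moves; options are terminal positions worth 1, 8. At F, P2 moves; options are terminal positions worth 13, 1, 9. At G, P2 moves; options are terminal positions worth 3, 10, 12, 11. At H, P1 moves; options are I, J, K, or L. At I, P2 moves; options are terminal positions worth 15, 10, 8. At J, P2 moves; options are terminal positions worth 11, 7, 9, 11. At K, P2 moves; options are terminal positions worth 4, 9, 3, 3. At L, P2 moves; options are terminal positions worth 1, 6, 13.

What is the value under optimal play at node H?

8

I: min(15, 10, 8) = 8
J: min(11, 7, 9, 11) = 7
K: min(4, 9, 3, 3) = 3
L: min(1, 6, 13) = 1
H: max(8, 7, 3, 1) = 8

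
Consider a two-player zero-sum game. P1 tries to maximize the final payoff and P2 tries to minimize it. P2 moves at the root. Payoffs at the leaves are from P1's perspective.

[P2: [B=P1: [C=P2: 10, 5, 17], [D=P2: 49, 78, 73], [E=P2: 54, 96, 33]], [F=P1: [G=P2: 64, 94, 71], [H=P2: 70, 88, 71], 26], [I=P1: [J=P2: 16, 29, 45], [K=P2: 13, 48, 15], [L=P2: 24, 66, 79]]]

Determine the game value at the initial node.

24

C (P2): min(10, 5, 17) = 5
D (P2): min(49, 78, 73) = 49
E (P2): min(54, 96, 33) = 33
B (P1): max(5, 49, 33) = 49
G (P2): min(64, 94, 71) = 64
H (P2): min(70, 88, 71) = 70
F (P1): max(64, 70, 26) = 70
J (P2): min(16, 29, 45) = 16
K (P2): min(13, 48, 15) = 13
L (P2): min(24, 66, 79) = 24
I (P1): max(16, 13, 24) = 24
Root (P2): min(49, 70, 24) = 24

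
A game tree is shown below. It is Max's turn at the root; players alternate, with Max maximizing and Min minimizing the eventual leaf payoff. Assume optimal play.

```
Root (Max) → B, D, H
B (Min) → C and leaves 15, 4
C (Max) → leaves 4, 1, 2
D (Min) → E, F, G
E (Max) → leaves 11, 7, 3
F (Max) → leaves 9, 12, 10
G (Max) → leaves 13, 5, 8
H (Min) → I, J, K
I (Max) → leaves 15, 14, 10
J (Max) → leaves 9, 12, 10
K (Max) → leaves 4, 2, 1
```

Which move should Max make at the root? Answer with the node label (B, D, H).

D

C (Max): max(4, 1, 2) = 4
B (Min): min(4, 15, 4) = 4
E (Max): max(11, 7, 3) = 11
F (Max): max(9, 12, 10) = 12
G (Max): max(13, 5, 8) = 13
D (Min): min(11, 12, 13) = 11
I (Max): max(15, 14, 10) = 15
J (Max): max(9, 12, 10) = 12
K (Max): max(4, 2, 1) = 4
H (Min): min(15, 12, 4) = 4
Root (Max): max(4, 11, 4) = 11
Max picks the child with the highest value: D (value 11).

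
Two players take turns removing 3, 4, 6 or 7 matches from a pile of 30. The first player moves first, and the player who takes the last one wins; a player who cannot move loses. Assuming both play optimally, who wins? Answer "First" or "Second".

Second

Mark each pile size as W (mover wins) or L (mover loses):
i:   0  1  2  3  4  5  6  7  8  9 10 11 12 13 14 15 16 17 18 19 20 21 22 23 24 25 26 27 28 29 30
     L  L  L  W  W  W  W  W  W  W  L  L  L  W  W  W  W  W  W  W  L  L  L  W  W  W  W  W  W  W  L
Position 30 is L, so the second player wins.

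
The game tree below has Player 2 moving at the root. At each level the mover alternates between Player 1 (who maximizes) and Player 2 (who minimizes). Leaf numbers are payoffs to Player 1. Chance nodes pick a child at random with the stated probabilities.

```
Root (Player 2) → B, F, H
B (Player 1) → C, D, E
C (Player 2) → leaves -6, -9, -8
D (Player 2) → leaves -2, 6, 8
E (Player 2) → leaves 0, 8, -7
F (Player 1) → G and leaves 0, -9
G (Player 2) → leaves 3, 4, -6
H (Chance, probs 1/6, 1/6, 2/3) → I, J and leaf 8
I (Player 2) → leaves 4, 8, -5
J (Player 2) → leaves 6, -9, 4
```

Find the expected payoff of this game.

C (Player 2): min(-6, -9, -8) = -9
D (Player 2): min(-2, 6, 8) = -2
E (Player 2): min(0, 8, -7) = -7
B (Player 1): max(-9, -2, -7) = -2
G (Player 2): min(3, 4, -6) = -6
F (Player 1): max(-6, 0, -9) = 0
I (Player 2): min(4, 8, -5) = -5
J (Player 2): min(6, -9, 4) = -9
H (Chance): 1/6·-5 + 1/6·-9 + 2/3·8 = 3
Root (Player 2): min(-2, 0, 3) = -2

-2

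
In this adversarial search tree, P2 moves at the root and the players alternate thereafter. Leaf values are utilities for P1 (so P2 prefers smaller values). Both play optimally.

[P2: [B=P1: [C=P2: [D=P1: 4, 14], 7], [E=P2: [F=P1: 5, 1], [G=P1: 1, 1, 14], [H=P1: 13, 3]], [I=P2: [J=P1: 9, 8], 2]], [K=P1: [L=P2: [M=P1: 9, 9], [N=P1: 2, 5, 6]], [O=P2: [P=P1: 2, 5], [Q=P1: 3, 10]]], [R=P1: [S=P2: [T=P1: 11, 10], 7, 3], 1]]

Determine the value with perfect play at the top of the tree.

D (P1): max(4, 14) = 14
C (P2): min(14, 7) = 7
F (P1): max(5, 1) = 5
G (P1): max(1, 1, 14) = 14
H (P1): max(13, 3) = 13
E (P2): min(5, 14, 13) = 5
J (P1): max(9, 8) = 9
I (P2): min(9, 2) = 2
B (P1): max(7, 5, 2) = 7
M (P1): max(9, 9) = 9
N (P1): max(2, 5, 6) = 6
L (P2): min(9, 6) = 6
P (P1): max(2, 5) = 5
Q (P1): max(3, 10) = 10
O (P2): min(5, 10) = 5
K (P1): max(6, 5) = 6
T (P1): max(11, 10) = 11
S (P2): min(11, 7, 3) = 3
R (P1): max(3, 1) = 3
Root (P2): min(7, 6, 3) = 3

3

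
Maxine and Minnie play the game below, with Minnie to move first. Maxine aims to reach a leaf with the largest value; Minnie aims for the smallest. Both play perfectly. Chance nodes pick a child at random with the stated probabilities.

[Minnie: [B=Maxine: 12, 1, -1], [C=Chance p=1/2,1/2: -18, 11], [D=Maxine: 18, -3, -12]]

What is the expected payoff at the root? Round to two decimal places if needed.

B (Maxine): max(12, 1, -1) = 12
C (Chance): 1/2·-18 + 1/2·11 = -3.5
D (Maxine): max(18, -3, -12) = 18
Root (Minnie): min(12, -3.5, 18) = -3.5

-3.5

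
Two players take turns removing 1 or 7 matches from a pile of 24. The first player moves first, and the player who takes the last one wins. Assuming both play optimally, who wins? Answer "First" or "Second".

Mark each pile size as W (mover wins) or L (mover loses):
i:   0  1  2  3  4  5  6  7  8  9 10 11 12 13 14 15 16 17 18 19 20 21 22 23 24
     L  W  L  W  L  W  L  W  L  W  L  W  L  W  L  W  L  W  L  W  L  W  L  W  L
Position 24 is L, so the second player wins.

Second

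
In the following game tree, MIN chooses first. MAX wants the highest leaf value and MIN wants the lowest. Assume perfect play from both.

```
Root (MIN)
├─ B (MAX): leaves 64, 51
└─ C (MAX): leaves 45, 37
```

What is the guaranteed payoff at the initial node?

45

B (MAX): max(64, 51) = 64
C (MAX): max(45, 37) = 45
Root (MIN): min(64, 45) = 45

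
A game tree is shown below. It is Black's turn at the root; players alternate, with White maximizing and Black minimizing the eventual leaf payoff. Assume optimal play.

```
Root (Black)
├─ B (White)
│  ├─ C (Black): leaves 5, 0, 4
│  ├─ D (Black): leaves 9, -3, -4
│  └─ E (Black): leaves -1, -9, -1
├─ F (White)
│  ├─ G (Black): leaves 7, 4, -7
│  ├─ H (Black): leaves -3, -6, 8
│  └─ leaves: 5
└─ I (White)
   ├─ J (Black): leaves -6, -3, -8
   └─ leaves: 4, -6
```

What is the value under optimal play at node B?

C: min(5, 0, 4) = 0
D: min(9, -3, -4) = -4
E: min(-1, -9, -1) = -9
B: max(0, -4, -9) = 0

0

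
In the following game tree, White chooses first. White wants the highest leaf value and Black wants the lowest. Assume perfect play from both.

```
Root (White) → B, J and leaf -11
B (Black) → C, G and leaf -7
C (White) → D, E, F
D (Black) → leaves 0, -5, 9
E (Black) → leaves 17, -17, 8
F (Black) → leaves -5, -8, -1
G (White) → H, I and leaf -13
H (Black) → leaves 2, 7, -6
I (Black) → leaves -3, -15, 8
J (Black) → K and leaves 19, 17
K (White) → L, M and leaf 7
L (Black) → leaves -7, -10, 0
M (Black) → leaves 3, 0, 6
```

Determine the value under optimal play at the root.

D (Black): min(0, -5, 9) = -5
E (Black): min(17, -17, 8) = -17
F (Black): min(-5, -8, -1) = -8
C (White): max(-5, -17, -8) = -5
H (Black): min(2, 7, -6) = -6
I (Black): min(-3, -15, 8) = -15
G (White): max(-6, -15, -13) = -6
B (Black): min(-5, -6, -7) = -7
L (Black): min(-7, -10, 0) = -10
M (Black): min(3, 0, 6) = 0
K (White): max(-10, 0, 7) = 7
J (Black): min(7, 19, 17) = 7
Root (White): max(-7, 7, -11) = 7

7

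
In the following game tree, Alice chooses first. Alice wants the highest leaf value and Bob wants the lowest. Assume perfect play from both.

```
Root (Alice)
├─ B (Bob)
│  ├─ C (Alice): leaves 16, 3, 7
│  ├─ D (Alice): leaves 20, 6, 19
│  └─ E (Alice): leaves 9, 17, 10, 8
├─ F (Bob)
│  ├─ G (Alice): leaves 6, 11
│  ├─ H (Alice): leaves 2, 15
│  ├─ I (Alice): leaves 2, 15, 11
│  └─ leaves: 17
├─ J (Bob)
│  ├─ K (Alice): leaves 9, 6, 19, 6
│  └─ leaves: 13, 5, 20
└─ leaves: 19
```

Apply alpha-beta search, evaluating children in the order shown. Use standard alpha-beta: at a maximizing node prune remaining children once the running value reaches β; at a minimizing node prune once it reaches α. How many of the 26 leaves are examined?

14

C [α=-∞,β=+∞]: v=16
D [α=-∞,β=16]: v=20 after child 1 ≥ β → β-cutoff, skip 2
E [α=-∞,β=16]: v=17 after child 2 ≥ β → β-cutoff, skip 2
B [α=-∞,β=+∞]: v=16
G [α=16,β=+∞]: v=11
F [α=16,β=+∞]: v=11 after child 1 ≤ α → α-cutoff, skip 3
K [α=16,β=+∞]: v=19
J [α=16,β=+∞]: v=13 after child 2 ≤ α → α-cutoff, skip 2
Root [α=-∞,β=+∞]: v=19
Leaves evaluated: 14 of 26.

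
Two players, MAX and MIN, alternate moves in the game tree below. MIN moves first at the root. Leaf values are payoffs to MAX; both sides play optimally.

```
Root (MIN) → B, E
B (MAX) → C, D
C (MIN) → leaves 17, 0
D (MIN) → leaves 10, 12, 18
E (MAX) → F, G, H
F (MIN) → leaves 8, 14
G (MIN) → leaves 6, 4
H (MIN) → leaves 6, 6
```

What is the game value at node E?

F: min(8, 14) = 8
G: min(6, 4) = 4
H: min(6, 6) = 6
E: max(8, 4, 6) = 8

8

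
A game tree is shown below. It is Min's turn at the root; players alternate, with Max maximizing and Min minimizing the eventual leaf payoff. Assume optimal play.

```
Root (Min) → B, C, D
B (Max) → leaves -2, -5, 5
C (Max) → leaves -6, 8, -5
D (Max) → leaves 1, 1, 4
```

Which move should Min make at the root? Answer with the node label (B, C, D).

D

B (Max): max(-2, -5, 5) = 5
C (Max): max(-6, 8, -5) = 8
D (Max): max(1, 1, 4) = 4
Root (Min): min(5, 8, 4) = 4
Min picks the child with the lowest value: D (value 4).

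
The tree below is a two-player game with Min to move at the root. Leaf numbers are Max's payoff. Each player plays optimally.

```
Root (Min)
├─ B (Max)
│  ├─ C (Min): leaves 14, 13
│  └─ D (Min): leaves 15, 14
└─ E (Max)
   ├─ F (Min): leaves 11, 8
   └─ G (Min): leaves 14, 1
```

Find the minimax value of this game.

8

C (Min): min(14, 13) = 13
D (Min): min(15, 14) = 14
B (Max): max(13, 14) = 14
F (Min): min(11, 8) = 8
G (Min): min(14, 1) = 1
E (Max): max(8, 1) = 8
Root (Min): min(14, 8) = 8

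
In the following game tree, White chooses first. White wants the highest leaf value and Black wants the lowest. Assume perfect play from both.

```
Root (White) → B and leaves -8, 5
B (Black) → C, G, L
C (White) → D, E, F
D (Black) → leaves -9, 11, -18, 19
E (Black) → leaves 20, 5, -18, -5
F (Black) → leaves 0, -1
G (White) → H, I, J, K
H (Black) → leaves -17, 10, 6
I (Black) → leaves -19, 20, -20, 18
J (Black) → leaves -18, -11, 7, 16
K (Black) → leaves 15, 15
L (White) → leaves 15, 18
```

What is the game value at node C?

-1

D: min(-9, 11, -18, 19) = -18
E: min(20, 5, -18, -5) = -18
F: min(0, -1) = -1
C: max(-18, -18, -1) = -1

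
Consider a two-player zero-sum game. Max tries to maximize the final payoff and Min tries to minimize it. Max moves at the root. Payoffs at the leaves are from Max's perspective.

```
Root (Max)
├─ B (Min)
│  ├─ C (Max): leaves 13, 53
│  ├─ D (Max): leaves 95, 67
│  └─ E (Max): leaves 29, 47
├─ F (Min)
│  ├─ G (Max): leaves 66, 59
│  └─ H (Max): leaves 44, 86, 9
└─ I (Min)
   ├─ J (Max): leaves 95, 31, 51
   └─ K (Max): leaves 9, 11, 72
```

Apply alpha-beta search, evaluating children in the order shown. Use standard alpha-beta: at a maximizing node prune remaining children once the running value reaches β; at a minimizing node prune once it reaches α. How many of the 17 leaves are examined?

15

C [α=-∞,β=+∞]: v=53
D [α=-∞,β=53]: v=95 after child 1 ≥ β → β-cutoff, skip 1
E [α=-∞,β=53]: v=47
B [α=-∞,β=+∞]: v=47
G [α=47,β=+∞]: v=66
H [α=47,β=66]: v=86 after child 2 ≥ β → β-cutoff, skip 1
F [α=47,β=+∞]: v=66
J [α=66,β=+∞]: v=95
K [α=66,β=95]: v=72
I [α=66,β=+∞]: v=72
Root [α=-∞,β=+∞]: v=72
Leaves evaluated: 15 of 17.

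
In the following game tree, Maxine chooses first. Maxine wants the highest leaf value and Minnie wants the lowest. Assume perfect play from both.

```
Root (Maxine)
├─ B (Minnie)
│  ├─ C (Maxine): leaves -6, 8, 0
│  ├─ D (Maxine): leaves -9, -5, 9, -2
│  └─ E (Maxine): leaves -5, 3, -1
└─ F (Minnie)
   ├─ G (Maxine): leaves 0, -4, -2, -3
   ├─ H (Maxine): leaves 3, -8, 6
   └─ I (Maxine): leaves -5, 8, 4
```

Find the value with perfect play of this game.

C (Maxine): max(-6, 8, 0) = 8
D (Maxine): max(-9, -5, 9, -2) = 9
E (Maxine): max(-5, 3, -1) = 3
B (Minnie): min(8, 9, 3) = 3
G (Maxine): max(0, -4, -2, -3) = 0
H (Maxine): max(3, -8, 6) = 6
I (Maxine): max(-5, 8, 4) = 8
F (Minnie): min(0, 6, 8) = 0
Root (Maxine): max(3, 0) = 3

3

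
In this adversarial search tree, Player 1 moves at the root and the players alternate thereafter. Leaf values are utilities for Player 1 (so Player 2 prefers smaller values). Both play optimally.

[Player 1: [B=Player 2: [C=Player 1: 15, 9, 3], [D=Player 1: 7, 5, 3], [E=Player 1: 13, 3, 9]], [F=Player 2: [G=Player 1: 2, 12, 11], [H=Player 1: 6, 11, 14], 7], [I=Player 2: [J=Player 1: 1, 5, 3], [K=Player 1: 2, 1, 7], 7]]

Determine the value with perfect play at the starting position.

C (Player 1): max(15, 9, 3) = 15
D (Player 1): max(7, 5, 3) = 7
E (Player 1): max(13, 3, 9) = 13
B (Player 2): min(15, 7, 13) = 7
G (Player 1): max(2, 12, 11) = 12
H (Player 1): max(6, 11, 14) = 14
F (Player 2): min(12, 14, 7) = 7
J (Player 1): max(1, 5, 3) = 5
K (Player 1): max(2, 1, 7) = 7
I (Player 2): min(5, 7, 7) = 5
Root (Player 1): max(7, 7, 5) = 7

7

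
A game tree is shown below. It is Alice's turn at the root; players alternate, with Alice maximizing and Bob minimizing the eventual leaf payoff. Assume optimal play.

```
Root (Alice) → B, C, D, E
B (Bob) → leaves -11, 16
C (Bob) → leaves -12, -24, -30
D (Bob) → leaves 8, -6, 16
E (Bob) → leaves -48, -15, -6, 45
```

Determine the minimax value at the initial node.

-6

B (Bob): min(-11, 16) = -11
C (Bob): min(-12, -24, -30) = -30
D (Bob): min(8, -6, 16) = -6
E (Bob): min(-48, -15, -6, 45) = -48
Root (Alice): max(-11, -30, -6, -48) = -6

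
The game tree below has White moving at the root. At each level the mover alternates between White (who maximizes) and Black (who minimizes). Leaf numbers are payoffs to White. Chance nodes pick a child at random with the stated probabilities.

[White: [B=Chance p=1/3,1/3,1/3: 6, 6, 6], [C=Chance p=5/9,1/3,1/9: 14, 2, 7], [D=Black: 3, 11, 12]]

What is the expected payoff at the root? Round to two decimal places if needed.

B (Chance): 1/3·6 + 1/3·6 + 1/3·6 = 6
C (Chance): 5/9·14 + 1/3·2 + 1/9·7 = 9.22
D (Black): min(3, 11, 12) = 3
Root (White): max(6, 9.22, 3) = 9.22

9.22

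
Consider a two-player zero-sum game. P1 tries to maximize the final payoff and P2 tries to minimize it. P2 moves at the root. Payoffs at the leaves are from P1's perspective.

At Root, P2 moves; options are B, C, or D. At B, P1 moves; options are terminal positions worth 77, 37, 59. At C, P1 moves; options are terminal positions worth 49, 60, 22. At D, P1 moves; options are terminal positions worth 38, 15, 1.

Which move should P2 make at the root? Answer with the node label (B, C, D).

D

B (P1): max(77, 37, 59) = 77
C (P1): max(49, 60, 22) = 60
D (P1): max(38, 15, 1) = 38
Root (P2): min(77, 60, 38) = 38
P2 picks the child with the lowest value: D (value 38).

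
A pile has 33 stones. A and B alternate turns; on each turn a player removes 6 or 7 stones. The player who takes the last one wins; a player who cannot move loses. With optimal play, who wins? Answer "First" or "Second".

Positions where the player to move wins (W) vs loses (L):
i:   0  1  2  3  4  5  6  7  8  9 10 11 12 13 14 15 16 17 18 19 20 21 22 23 24 25 26 27 28 29 30 31 32 33
     L  L  L  L  L  L  W  W  W  W  W  W  W  L  L  L  L  L  L  W  W  W  W  W  W  W  L  L  L  L  L  L  W  W
Position 33 is W, so the first player wins.

First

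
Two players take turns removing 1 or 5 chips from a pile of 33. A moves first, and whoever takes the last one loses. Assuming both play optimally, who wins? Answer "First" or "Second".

i:   0  1  2  3  4  5  6  7  8  9 10 11 12 13 14 15 16 17 18 19 20 21 22 23 24 25 26 27 28 29 30 31 32 33
     W  L  W  L  W  L  W  L  W  L  W  L  W  L  W  L  W  L  W  L  W  L  W  L  W  L  W  L  W  L  W  L  W  L
Position 33 is L, so the second player wins.

Second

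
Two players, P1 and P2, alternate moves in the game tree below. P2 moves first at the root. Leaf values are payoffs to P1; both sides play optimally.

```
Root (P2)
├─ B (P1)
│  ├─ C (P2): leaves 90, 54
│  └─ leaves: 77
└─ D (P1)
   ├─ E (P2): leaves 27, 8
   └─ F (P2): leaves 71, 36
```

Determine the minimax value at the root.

36

C (P2): min(90, 54) = 54
B (P1): max(54, 77) = 77
E (P2): min(27, 8) = 8
F (P2): min(71, 36) = 36
D (P1): max(8, 36) = 36
Root (P2): min(77, 36) = 36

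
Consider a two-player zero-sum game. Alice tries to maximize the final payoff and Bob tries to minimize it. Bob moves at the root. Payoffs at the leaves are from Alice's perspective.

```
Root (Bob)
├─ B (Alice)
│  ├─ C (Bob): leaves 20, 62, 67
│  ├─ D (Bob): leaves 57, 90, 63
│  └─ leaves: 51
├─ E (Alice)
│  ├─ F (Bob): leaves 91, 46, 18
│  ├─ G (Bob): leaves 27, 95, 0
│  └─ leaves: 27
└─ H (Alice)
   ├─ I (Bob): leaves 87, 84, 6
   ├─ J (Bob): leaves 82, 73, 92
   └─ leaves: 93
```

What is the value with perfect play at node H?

I: min(87, 84, 6) = 6
J: min(82, 73, 92) = 73
H: max(6, 73, 93) = 93

93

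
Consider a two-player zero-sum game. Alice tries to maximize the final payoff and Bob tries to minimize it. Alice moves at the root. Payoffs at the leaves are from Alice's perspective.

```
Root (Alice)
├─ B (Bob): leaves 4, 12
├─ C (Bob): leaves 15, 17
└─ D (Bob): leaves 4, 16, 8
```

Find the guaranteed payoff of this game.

B (Bob): min(4, 12) = 4
C (Bob): min(15, 17) = 15
D (Bob): min(4, 16, 8) = 4
Root (Alice): max(4, 15, 4) = 15

15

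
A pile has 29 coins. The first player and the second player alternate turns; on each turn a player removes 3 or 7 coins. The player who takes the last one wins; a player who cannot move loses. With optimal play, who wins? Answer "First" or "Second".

First

Positions where the player to move wins (W) vs loses (L):
i:   0  1  2  3  4  5  6  7  8  9 10 11 12 13 14 15 16 17 18 19 20 21 22 23 24 25 26 27 28 29
     L  L  L  W  W  W  L  W  W  W  L  L  L  W  W  W  L  W  W  W  L  L  L  W  W  W  L  W  W  W
Position 29 is W, so the first player wins.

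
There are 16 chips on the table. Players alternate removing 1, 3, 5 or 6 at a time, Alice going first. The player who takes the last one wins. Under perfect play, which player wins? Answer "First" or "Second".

Compute winning (W) and losing (L) positions by backward induction:
i:   0  1  2  3  4  5  6  7  8  9 10 11 12 13 14 15 16
     L  W  L  W  L  W  W  W  W  W  W  L  W  L  W  L  W
Position 16 is W, so the first player wins.

First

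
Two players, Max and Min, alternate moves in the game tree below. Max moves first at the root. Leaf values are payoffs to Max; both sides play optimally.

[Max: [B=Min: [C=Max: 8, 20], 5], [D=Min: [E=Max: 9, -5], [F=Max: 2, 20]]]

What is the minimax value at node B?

C: max(8, 20) = 20
B: min(20, 5) = 5

5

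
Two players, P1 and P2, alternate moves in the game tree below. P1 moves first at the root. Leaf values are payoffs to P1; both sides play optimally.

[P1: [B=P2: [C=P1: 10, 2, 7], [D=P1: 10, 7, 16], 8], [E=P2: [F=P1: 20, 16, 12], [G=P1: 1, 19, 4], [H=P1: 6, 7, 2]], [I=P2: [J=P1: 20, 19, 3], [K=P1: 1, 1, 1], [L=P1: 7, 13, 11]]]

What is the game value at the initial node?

C (P1): max(10, 2, 7) = 10
D (P1): max(10, 7, 16) = 16
B (P2): min(10, 16, 8) = 8
F (P1): max(20, 16, 12) = 20
G (P1): max(1, 19, 4) = 19
H (P1): max(6, 7, 2) = 7
E (P2): min(20, 19, 7) = 7
J (P1): max(20, 19, 3) = 20
K (P1): max(1, 1, 1) = 1
L (P1): max(7, 13, 11) = 13
I (P2): min(20, 1, 13) = 1
Root (P1): max(8, 7, 1) = 8

8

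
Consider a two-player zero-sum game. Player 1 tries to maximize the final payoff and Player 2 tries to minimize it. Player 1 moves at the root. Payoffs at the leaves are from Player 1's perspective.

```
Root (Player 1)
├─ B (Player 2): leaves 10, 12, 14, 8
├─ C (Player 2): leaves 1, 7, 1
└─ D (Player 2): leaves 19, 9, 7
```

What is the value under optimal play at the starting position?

8

B (Player 2): min(10, 12, 14, 8) = 8
C (Player 2): min(1, 7, 1) = 1
D (Player 2): min(19, 9, 7) = 7
Root (Player 1): max(8, 1, 7) = 8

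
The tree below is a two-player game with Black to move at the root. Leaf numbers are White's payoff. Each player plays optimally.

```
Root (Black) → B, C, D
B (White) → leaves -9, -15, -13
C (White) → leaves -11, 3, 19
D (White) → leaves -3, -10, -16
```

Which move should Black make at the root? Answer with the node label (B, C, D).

B (White): max(-9, -15, -13) = -9
C (White): max(-11, 3, 19) = 19
D (White): max(-3, -10, -16) = -3
Root (Black): min(-9, 19, -3) = -9
Black picks the child with the lowest value: B (value -9).

B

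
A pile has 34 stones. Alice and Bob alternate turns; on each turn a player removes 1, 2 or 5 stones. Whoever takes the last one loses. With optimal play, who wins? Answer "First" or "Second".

Second

W/L table (W = player to move can force a win):
i:   0  1  2  3  4  5  6  7  8  9 10 11 12 13 14 15 16 17 18 19 20 21 22 23 24 25 26 27 28 29 30 31 32 33 34
     W  L  W  W  L  W  W  L  W  W  L  W  W  L  W  W  L  W  W  L  W  W  L  W  W  L  W  W  L  W  W  L  W  W  L
Position 34 is L, so the second player wins.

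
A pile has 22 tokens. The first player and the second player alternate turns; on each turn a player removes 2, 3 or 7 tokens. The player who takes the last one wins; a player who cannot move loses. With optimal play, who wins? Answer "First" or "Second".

i:   0  1  2  3  4  5  6  7  8  9 10 11 12 13 14 15 16 17 18 19 20 21 22
     L  L  W  W  W  L  L  W  W  W  L  L  W  W  W  L  L  W  W  W  L  L  W
Position 22 is W, so the first player wins.

First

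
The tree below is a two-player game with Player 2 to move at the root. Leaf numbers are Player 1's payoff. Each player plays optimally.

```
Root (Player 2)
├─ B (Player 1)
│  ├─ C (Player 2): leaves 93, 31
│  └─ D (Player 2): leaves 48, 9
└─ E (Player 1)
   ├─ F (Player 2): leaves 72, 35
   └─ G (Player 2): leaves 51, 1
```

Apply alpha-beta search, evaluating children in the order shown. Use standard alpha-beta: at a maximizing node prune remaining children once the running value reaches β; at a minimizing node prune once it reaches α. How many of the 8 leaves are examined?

C [α=-∞,β=+∞]: v=31
D [α=31,β=+∞]: v=9
B [α=-∞,β=+∞]: v=31
F [α=-∞,β=31]: v=35
E [α=-∞,β=31]: v=35 after child 1 ≥ β → β-cutoff, skip 1
Root [α=-∞,β=+∞]: v=31
Leaves evaluated: 6 of 8.

6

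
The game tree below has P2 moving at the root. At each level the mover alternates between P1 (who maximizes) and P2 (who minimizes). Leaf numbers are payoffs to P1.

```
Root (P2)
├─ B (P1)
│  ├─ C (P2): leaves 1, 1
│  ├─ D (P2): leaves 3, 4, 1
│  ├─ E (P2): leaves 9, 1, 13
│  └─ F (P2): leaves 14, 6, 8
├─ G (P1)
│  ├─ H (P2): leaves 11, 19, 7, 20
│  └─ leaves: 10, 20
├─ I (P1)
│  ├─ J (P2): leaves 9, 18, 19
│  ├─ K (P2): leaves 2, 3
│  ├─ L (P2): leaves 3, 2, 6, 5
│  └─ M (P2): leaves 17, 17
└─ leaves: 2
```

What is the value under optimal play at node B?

6

C: min(1, 1) = 1
D: min(3, 4, 1) = 1
E: min(9, 1, 13) = 1
F: min(14, 6, 8) = 6
B: max(1, 1, 1, 6) = 6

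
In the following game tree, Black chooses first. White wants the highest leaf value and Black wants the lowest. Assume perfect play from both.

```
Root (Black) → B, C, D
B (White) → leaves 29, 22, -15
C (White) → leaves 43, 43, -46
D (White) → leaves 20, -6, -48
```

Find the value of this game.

B (White): max(29, 22, -15) = 29
C (White): max(43, 43, -46) = 43
D (White): max(20, -6, -48) = 20
Root (Black): min(29, 43, 20) = 20

20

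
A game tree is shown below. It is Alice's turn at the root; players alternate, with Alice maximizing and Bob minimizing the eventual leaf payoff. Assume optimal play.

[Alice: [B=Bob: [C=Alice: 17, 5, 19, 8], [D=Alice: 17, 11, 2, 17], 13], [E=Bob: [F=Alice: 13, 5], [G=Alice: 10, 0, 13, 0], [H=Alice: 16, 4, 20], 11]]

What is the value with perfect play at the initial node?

C (Alice): max(17, 5, 19, 8) = 19
D (Alice): max(17, 11, 2, 17) = 17
B (Bob): min(19, 17, 13) = 13
F (Alice): max(13, 5) = 13
G (Alice): max(10, 0, 13, 0) = 13
H (Alice): max(16, 4, 20) = 20
E (Bob): min(13, 13, 20, 11) = 11
Root (Alice): max(13, 11) = 13

13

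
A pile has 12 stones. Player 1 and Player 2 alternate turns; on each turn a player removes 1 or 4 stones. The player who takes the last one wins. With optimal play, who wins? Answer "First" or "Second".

Second

Compute winning (W) and losing (L) positions by backward induction:
i:   0  1  2  3  4  5  6  7  8  9 10 11 12
     L  W  L  W  W  L  W  L  W  W  L  W  L
Position 12 is L, so the second player wins.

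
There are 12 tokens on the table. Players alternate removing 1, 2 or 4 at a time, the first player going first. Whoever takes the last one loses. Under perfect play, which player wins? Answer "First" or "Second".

Mark each pile size as W (mover wins) or L (mover loses):
i:   0  1  2  3  4  5  6  7  8  9 10 11 12
     W  L  W  W  L  W  W  L  W  W  L  W  W
Position 12 is W, so the first player wins.

First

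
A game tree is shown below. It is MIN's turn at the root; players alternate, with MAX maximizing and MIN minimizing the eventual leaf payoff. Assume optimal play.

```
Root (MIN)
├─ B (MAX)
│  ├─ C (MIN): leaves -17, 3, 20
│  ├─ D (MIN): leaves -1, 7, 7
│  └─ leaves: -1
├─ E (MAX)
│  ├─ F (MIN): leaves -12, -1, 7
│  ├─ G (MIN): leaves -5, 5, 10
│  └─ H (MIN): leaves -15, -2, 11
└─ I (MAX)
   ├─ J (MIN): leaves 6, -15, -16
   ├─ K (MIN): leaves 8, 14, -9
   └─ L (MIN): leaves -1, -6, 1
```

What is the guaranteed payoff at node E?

-5

F: min(-12, -1, 7) = -12
G: min(-5, 5, 10) = -5
H: min(-15, -2, 11) = -15
E: max(-12, -5, -15) = -5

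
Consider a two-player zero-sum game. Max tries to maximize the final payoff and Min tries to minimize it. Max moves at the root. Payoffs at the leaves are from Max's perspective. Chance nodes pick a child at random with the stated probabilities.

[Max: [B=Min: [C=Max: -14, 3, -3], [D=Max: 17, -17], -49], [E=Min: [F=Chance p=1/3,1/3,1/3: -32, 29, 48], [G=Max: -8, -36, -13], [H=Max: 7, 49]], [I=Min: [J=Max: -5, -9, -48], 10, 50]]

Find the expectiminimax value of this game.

C (Max): max(-14, 3, -3) = 3
D (Max): max(17, -17) = 17
B (Min): min(3, 17, -49) = -49
F (Chance): 1/3·-32 + 1/3·29 + 1/3·48 = 15
G (Max): max(-8, -36, -13) = -8
H (Max): max(7, 49) = 49
E (Min): min(15, -8, 49) = -8
J (Max): max(-5, -9, -48) = -5
I (Min): min(-5, 10, 50) = -5
Root (Max): max(-49, -8, -5) = -5

-5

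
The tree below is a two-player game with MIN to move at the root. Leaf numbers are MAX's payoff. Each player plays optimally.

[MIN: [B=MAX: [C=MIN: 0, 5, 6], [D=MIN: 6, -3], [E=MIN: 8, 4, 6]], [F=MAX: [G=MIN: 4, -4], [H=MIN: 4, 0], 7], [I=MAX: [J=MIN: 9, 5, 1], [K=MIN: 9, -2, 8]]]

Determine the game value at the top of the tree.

C (MIN): min(0, 5, 6) = 0
D (MIN): min(6, -3) = -3
E (MIN): min(8, 4, 6) = 4
B (MAX): max(0, -3, 4) = 4
G (MIN): min(4, -4) = -4
H (MIN): min(4, 0) = 0
F (MAX): max(-4, 0, 7) = 7
J (MIN): min(9, 5, 1) = 1
K (MIN): min(9, -2, 8) = -2
I (MAX): max(1, -2) = 1
Root (MIN): min(4, 7, 1) = 1

1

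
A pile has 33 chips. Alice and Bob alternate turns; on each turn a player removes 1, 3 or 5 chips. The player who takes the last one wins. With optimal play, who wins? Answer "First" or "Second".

First

Compute winning (W) and losing (L) positions by backward induction:
i:   0  1  2  3  4  5  6  7  8  9 10 11 12 13 14 15 16 17 18 19 20 21 22 23 24 25 26 27 28 29 30 31 32 33
     L  W  L  W  L  W  L  W  L  W  L  W  L  W  L  W  L  W  L  W  L  W  L  W  L  W  L  W  L  W  L  W  L  W
Position 33 is W, so the first player wins.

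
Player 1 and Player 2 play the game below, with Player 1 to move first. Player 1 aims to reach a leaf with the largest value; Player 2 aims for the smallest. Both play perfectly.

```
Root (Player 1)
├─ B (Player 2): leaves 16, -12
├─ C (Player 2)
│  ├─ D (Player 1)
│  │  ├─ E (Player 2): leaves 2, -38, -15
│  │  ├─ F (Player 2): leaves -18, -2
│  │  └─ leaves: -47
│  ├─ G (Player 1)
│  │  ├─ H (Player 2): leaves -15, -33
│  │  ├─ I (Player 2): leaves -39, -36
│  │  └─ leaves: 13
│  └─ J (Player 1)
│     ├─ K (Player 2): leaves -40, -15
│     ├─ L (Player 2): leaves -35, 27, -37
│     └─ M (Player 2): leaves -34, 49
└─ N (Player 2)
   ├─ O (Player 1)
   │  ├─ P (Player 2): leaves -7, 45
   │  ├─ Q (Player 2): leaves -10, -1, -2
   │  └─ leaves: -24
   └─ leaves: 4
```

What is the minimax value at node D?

-18

E: min(2, -38, -15) = -38
F: min(-18, -2) = -18
D: max(-38, -18, -47) = -18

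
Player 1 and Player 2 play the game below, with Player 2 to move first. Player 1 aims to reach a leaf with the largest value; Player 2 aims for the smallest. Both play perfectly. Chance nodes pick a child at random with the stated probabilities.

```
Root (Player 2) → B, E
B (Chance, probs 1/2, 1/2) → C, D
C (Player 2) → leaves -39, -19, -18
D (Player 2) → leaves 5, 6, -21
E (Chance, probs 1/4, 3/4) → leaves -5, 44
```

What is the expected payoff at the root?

-30

C (Player 2): min(-39, -19, -18) = -39
D (Player 2): min(5, 6, -21) = -21
B (Chance): 1/2·-39 + 1/2·-21 = -30
E (Chance): 1/4·-5 + 3/4·44 = 31.75
Root (Player 2): min(-30, 31.75) = -30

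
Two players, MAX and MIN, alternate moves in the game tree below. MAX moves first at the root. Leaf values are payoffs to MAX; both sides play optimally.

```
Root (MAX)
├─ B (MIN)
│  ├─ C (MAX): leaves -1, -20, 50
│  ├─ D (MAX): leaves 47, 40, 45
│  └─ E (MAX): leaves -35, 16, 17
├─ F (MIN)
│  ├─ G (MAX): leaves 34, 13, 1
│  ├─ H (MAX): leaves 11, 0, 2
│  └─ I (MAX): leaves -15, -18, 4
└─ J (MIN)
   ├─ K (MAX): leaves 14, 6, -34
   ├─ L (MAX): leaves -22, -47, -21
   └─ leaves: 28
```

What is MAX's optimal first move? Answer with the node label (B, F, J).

C (MAX): max(-1, -20, 50) = 50
D (MAX): max(47, 40, 45) = 47
E (MAX): max(-35, 16, 17) = 17
B (MIN): min(50, 47, 17) = 17
G (MAX): max(34, 13, 1) = 34
H (MAX): max(11, 0, 2) = 11
I (MAX): max(-15, -18, 4) = 4
F (MIN): min(34, 11, 4) = 4
K (MAX): max(14, 6, -34) = 14
L (MAX): max(-22, -47, -21) = -21
J (MIN): min(14, -21, 28) = -21
Root (MAX): max(17, 4, -21) = 17
MAX picks the child with the highest value: B (value 17).

B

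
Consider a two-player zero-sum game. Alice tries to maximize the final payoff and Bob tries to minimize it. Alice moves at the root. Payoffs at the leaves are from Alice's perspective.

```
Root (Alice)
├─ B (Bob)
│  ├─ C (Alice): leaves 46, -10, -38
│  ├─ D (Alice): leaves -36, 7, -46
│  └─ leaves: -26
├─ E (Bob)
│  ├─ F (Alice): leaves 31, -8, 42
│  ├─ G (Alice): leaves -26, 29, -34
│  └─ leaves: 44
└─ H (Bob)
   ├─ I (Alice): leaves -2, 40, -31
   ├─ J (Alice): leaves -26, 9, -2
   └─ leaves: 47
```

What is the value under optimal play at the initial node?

29

C (Alice): max(46, -10, -38) = 46
D (Alice): max(-36, 7, -46) = 7
B (Bob): min(46, 7, -26) = -26
F (Alice): max(31, -8, 42) = 42
G (Alice): max(-26, 29, -34) = 29
E (Bob): min(42, 29, 44) = 29
I (Alice): max(-2, 40, -31) = 40
J (Alice): max(-26, 9, -2) = 9
H (Bob): min(40, 9, 47) = 9
Root (Alice): max(-26, 29, 9) = 29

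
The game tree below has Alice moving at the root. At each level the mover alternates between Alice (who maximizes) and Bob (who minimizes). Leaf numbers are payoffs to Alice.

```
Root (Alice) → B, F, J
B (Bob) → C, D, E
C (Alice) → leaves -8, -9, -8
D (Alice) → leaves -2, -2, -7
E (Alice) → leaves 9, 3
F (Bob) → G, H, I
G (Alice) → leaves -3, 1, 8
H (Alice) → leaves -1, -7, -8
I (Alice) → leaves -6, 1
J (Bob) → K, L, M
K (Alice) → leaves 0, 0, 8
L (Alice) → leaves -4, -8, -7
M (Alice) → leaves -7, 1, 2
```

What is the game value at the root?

-1

C (Alice): max(-8, -9, -8) = -8
D (Alice): max(-2, -2, -7) = -2
E (Alice): max(9, 3) = 9
B (Bob): min(-8, -2, 9) = -8
G (Alice): max(-3, 1, 8) = 8
H (Alice): max(-1, -7, -8) = -1
I (Alice): max(-6, 1) = 1
F (Bob): min(8, -1, 1) = -1
K (Alice): max(0, 0, 8) = 8
L (Alice): max(-4, -8, -7) = -4
M (Alice): max(-7, 1, 2) = 2
J (Bob): min(8, -4, 2) = -4
Root (Alice): max(-8, -1, -4) = -1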